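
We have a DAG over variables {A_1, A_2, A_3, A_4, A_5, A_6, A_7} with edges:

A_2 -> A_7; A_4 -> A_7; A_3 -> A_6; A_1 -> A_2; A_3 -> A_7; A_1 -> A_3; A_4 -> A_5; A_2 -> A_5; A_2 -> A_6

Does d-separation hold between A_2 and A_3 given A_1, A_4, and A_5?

Yes — A_2 and A_3 are d-separated given {A_1, A_4, A_5}.

There are 4 undirected paths between A_2 and A_3; checking each against the conditioning set {A_1, A_4, A_5}:
Path 1: A_2 ← A_1 → A_3
  A_1 is a fork here and A_1 is conditioned on, so the path is blocked at A_1.
Path 2: A_2 → A_6 ← A_3
  A_6 is a collider here and neither A_6 nor any of its descendants is conditioned on, so the collider stays closed — the path is blocked at A_6.
Path 3: A_2 → A_5 ← A_4 → A_7 ← A_3
  A_4 is a fork here and A_4 is conditioned on, so the path is blocked at A_4.
Path 4: A_2 → A_7 ← A_3
  A_7 is a collider here and neither A_7 nor any of its descendants is conditioned on, so the collider stays closed — the path is blocked at A_7.
Since every path is blocked, d-separation holds.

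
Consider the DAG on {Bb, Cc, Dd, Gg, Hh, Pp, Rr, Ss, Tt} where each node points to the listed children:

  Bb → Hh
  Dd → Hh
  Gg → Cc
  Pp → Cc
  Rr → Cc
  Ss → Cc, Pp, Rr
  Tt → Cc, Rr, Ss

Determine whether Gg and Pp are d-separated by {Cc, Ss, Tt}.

6 paths connect Gg and Pp; each must be blocked for d-separation to hold:
Path 1: Gg → Cc ← Pp
  Cc is a collider and Cc is conditioned on, which opens it — no node blocks this path, so it is active.
Path 2: Gg → Cc ← Tt → Ss → Pp
  Tt is a fork here and Tt is conditioned on, so the path is blocked at Tt.
Path 3: Gg → Cc ← Tt → Rr ← Ss → Pp
  Tt is a fork here and Tt is conditioned on, so the path is blocked at Tt.
Path 4: Gg → Cc ← Ss → Pp
  Ss is a fork here and Ss is conditioned on, so the path is blocked at Ss.
Path 5: Gg → Cc ← Rr ← Tt → Ss → Pp
  Tt is a fork here and Tt is conditioned on, so the path is blocked at Tt.
Path 6: Gg → Cc ← Rr ← Ss → Pp
  Ss is a fork here and Ss is conditioned on, so the path is blocked at Ss.
Because an active path exists, Gg and Pp are not d-separated.

No — Gg and Pp are not d-separated given {Cc, Ss, Tt}.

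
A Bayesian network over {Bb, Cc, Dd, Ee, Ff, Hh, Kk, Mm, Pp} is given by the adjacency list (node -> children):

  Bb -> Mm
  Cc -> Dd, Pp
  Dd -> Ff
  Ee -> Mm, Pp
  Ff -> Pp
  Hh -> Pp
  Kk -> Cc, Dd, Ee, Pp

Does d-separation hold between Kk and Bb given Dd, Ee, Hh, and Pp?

Yes

Enumerating the 6 paths from Kk to Bb and testing each for blocking by {Dd, Ee, Hh, Pp}:
  1. Kk → Pp ← Ee → Mm ← Bb — Pp:collider[open]; Ee:fork[blocks]; Mm:collider[blocks] ⇒ blocked
  2. Kk → Ee → Mm ← Bb — Ee:chain[blocks]; Mm:collider[blocks] ⇒ blocked
  3. Kk → Cc → Pp ← Ee → Mm ← Bb — Cc:chain[open]; Pp:collider[open]; Ee:fork[blocks]; Mm:collider[blocks] ⇒ blocked
  4. Kk → Cc → Dd → Ff → Pp ← Ee → Mm ← Bb — Cc:chain[open]; Dd:chain[blocks]; Ff:chain[open]; Pp:collider[open]; Ee:fork[blocks]; Mm:collider[blocks] ⇒ blocked
  5. Kk → Dd ← Cc → Pp ← Ee → Mm ← Bb — Dd:collider[open]; Cc:fork[open]; Pp:collider[open]; Ee:fork[blocks]; Mm:collider[blocks] ⇒ blocked
  6. Kk → Dd → Ff → Pp ← Ee → Mm ← Bb — Dd:chain[blocks]; Ff:chain[open]; Pp:collider[open]; Ee:fork[blocks]; Mm:collider[blocks] ⇒ blocked
Since every path is blocked, d-separation holds.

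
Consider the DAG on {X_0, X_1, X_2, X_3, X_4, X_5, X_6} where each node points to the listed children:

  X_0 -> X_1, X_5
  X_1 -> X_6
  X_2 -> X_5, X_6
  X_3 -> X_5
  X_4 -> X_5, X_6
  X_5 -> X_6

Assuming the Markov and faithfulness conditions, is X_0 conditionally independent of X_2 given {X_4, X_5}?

No — X_0 and X_2 are not d-separated given {X_4, X_5}.

Enumerating the 6 paths from X_0 to X_2 and testing each for blocking by {X_4, X_5}:
Path 1: X_0 → X_5 ← X_2
  X_5 is a collider and X_5 is conditioned on, which opens it — no node blocks this path, so it is active.
Path 2: X_0 → X_5 → X_6 ← X_2
  X_5 is a chain here and X_5 is conditioned on, so the path is blocked at X_5.
Path 3: X_0 → X_5 ← X_4 → X_6 ← X_2
  X_4 is a fork here and X_4 is conditioned on, so the path is blocked at X_4.
Path 4: X_0 → X_1 → X_6 ← X_2
  X_6 is a collider here and neither X_6 nor any of its descendants is conditioned on, so the collider stays closed — the path is blocked at X_6.
Path 5: X_0 → X_1 → X_6 ← X_5 ← X_2
  X_6 is a collider here and neither X_6 nor any of its descendants is conditioned on, so the collider stays closed — the path is blocked at X_6.
Path 6: X_0 → X_1 → X_6 ← X_4 → X_5 ← X_2
  X_6 is a collider here and neither X_6 nor any of its descendants is conditioned on, so the collider stays closed — the path is blocked at X_6.
At least one path is unblocked, so d-separation fails.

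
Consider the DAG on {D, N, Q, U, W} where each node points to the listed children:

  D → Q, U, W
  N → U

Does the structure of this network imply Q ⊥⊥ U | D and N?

There is one path between Q and U:
  1. Q ← D → U — D:fork[blocks] ⇒ blocked
All paths are blocked; Q ⊥ U | {D, N} holds.

Yes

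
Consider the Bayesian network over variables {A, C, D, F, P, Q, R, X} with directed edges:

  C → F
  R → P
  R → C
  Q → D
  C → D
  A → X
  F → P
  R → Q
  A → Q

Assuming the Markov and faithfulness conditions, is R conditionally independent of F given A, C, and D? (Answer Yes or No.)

There are 3 undirected paths between R and F; checking each against the conditioning set {A, C, D}:
  1. R → P ← F — P:collider[blocks] ⇒ blocked
  2. R → C → F — C:chain[blocks] ⇒ blocked
  3. R → Q → D ← C → F — Q:chain[open]; D:collider[open]; C:fork[blocks] ⇒ blocked
All paths are blocked; R ⊥ F | {A, C, D} holds.

Yes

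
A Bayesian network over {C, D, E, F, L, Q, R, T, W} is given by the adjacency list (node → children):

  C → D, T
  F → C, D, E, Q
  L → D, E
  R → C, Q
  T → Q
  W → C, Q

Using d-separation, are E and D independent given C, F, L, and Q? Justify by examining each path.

We examine all 6 paths between E and D:
Path 1: E ← L → D
  L is a fork here and L is conditioned on, so the path is blocked at L.
Path 2: E ← F → D
  F is a fork here and F is conditioned on, so the path is blocked at F.
Path 3: E ← F → C → D
  F is a fork here and F is conditioned on, so the path is blocked at F.
Path 4: E ← F → Q ← W → C → D
  F is a fork here and F is conditioned on, so the path is blocked at F.
Path 5: E ← F → Q ← R → C → D
  F is a fork here and F is conditioned on, so the path is blocked at F.
Path 6: E ← F → Q ← T ← C → D
  F is a fork here and F is conditioned on, so the path is blocked at F.
All paths are blocked; E ⊥ D | {C, F, L, Q} holds.

Yes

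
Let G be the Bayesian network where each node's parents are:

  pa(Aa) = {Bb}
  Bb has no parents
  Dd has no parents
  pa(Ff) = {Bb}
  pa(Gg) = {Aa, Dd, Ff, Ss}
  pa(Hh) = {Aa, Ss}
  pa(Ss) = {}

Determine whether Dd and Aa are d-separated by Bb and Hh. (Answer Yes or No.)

Yes

There are 3 undirected paths between Dd and Aa; checking each against the conditioning set {Bb, Hh}:
Path 1: Dd → Gg ← Aa
  Gg is a collider here and neither Gg nor any of its descendants is conditioned on, so the collider stays closed — the path is blocked at Gg.
Path 2: Dd → Gg ← Ff ← Bb → Aa
  Gg is a collider here and neither Gg nor any of its descendants is conditioned on, so the collider stays closed — the path is blocked at Gg.
Path 3: Dd → Gg ← Ss → Hh ← Aa
  Gg is a collider here and neither Gg nor any of its descendants is conditioned on, so the collider stays closed — the path is blocked at Gg.
All paths are blocked; Dd ⊥ Aa | {Bb, Hh} holds.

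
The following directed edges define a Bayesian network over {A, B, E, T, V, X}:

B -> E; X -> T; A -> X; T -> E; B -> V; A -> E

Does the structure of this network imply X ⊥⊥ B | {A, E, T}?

Yes

Enumerating the 2 paths from X to B and testing each for blocking by {A, E, T}:
  1. X → T → E ← B — T:chain[blocks]; E:collider[open] ⇒ blocked
  2. X ← A → E ← B — A:fork[blocks]; E:collider[open] ⇒ blocked
Every path is blocked, so X and B are d-separated given {A, E, T}.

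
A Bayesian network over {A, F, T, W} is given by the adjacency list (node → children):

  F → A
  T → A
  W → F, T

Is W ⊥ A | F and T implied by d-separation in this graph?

Yes

We examine all 2 paths between W and A:
  1. W → T → A — T:chain[blocks] ⇒ blocked
  2. W → F → A — F:chain[blocks] ⇒ blocked
All paths are blocked; W ⊥ A | {F, T} holds.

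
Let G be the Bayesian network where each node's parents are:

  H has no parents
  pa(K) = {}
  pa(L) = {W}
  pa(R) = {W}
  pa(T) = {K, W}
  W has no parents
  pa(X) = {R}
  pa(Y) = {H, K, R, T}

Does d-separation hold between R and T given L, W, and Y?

We examine all 3 paths between R and T:
Path 1: R → Y ← T
  Y is a collider and Y is conditioned on, which opens it — no node blocks this path, so it is active.
Path 2: R → Y ← K → T
  Y is a collider and Y is conditioned on, which opens it; K is a fork and K is not conditioned on — no node blocks this path, so it is active.
Path 3: R ← W → T
  W is a fork here and W is conditioned on, so the path is blocked at W.
At least one path is unblocked, so d-separation fails.

No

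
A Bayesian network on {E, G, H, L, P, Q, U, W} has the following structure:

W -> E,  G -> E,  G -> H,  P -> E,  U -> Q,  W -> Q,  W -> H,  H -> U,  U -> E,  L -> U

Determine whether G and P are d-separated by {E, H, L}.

No

Enumerating the 5 paths from G to P and testing each for blocking by {E, H, L}:
Path 1: G → E ← P
  E is a collider and E is conditioned on, which opens it — no node blocks this path, so it is active.
Path 2: G → H → U → E ← P
  H is a chain here and H is conditioned on, so the path is blocked at H.
Path 3: G → H → U → Q ← W → E ← P
  H is a chain here and H is conditioned on, so the path is blocked at H.
Path 4: G → H ← W → E ← P
  H is a collider and H is conditioned on, which opens it; W is a fork and W is not conditioned on; E is a collider and E is conditioned on, which opens it — no node blocks this path, so it is active.
Path 5: G → H ← W → Q ← U → E ← P
  Q is a collider here and neither Q nor any of its descendants is conditioned on, so the collider stays closed — the path is blocked at Q.
At least one path is unblocked, so d-separation fails.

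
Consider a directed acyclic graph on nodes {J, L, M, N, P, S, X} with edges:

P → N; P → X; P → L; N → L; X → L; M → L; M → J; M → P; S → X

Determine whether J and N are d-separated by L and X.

No

There are 6 undirected paths between J and N; checking each against the conditioning set {L, X}:
Path 1: J ← M → P → X → L ← N
  X is a chain here and X is conditioned on, so the path is blocked at X.
Path 2: J ← M → P → N
  M is a fork and M is not conditioned on; P is a chain and P is not conditioned on — no node blocks this path, so it is active.
Path 3: J ← M → P → L ← N
  M is a fork and M is not conditioned on; P is a chain and P is not conditioned on; L is a collider and L is conditioned on, which opens it — no node blocks this path, so it is active.
Path 4: J ← M → L ← P → N
  M is a fork and M is not conditioned on; L is a collider and L is conditioned on, which opens it; P is a fork and P is not conditioned on — no node blocks this path, so it is active.
Path 5: J ← M → L ← X ← P → N
  X is a chain here and X is conditioned on, so the path is blocked at X.
Path 6: J ← M → L ← N
  M is a fork and M is not conditioned on; L is a collider and L is conditioned on, which opens it — no node blocks this path, so it is active.
At least one path is unblocked, so d-separation fails.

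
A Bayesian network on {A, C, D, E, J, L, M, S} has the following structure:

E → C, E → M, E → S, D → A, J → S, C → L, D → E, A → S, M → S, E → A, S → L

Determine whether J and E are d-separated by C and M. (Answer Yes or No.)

Yes — J and E are d-separated given {C, M}.

Enumerating the 5 paths from J to E and testing each for blocking by {C, M}:
Path 1: J → S ← E
  S is a collider here and neither S nor any of its descendants is conditioned on, so the collider stays closed — the path is blocked at S.
Path 2: J → S ← M ← E
  S is a collider here and neither S nor any of its descendants is conditioned on, so the collider stays closed — the path is blocked at S.
Path 3: J → S → L ← C ← E
  L is a collider here and neither L nor any of its descendants is conditioned on, so the collider stays closed — the path is blocked at L.
Path 4: J → S ← A ← E
  S is a collider here and neither S nor any of its descendants is conditioned on, so the collider stays closed — the path is blocked at S.
Path 5: J → S ← A ← D → E
  S is a collider here and neither S nor any of its descendants is conditioned on, so the collider stays closed — the path is blocked at S.
Since every path is blocked, d-separation holds.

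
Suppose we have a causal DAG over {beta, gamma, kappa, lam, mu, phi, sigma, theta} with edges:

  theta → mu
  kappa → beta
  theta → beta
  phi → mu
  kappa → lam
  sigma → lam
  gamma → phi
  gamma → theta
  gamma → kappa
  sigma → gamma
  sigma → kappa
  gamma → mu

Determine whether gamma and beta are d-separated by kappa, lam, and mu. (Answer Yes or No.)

Enumerating the 6 paths from gamma to beta and testing each for blocking by {kappa, lam, mu}:
Path 1: gamma → mu ← theta → beta
  mu is a collider and mu is conditioned on, which opens it; theta is a fork and theta is not conditioned on — no node blocks this path, so it is active.
Path 2: gamma ← sigma → lam ← kappa → beta
  kappa is a fork here and kappa is conditioned on, so the path is blocked at kappa.
Path 3: gamma ← sigma → kappa → beta
  kappa is a chain here and kappa is conditioned on, so the path is blocked at kappa.
Path 4: gamma → kappa → beta
  kappa is a chain here and kappa is conditioned on, so the path is blocked at kappa.
Path 5: gamma → theta → beta
  theta is a chain and theta is not conditioned on — no node blocks this path, so it is active.
Path 6: gamma → phi → mu ← theta → beta
  phi is a chain and phi is not conditioned on; mu is a collider and mu is conditioned on, which opens it; theta is a fork and theta is not conditioned on — no node blocks this path, so it is active.
Since the path gamma → mu ← theta → beta is active, gamma and beta are not d-separated given {kappa, lam, mu}.

No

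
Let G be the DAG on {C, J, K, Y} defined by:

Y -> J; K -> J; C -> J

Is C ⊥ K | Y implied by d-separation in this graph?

There is one path between C and K:
  1. C → J ← K — J:collider[blocks] ⇒ blocked
Since every path is blocked, d-separation holds.

Yes — C and K are d-separated given {Y}.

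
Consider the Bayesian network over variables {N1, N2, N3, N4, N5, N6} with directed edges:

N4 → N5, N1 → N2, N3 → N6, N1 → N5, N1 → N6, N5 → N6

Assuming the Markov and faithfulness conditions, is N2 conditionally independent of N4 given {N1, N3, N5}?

There are 2 undirected paths between N2 and N4; checking each against the conditioning set {N1, N3, N5}:
Path 1: N2 ← N1 → N6 ← N5 ← N4
  N1 is a fork here and N1 is conditioned on, so the path is blocked at N1.
Path 2: N2 ← N1 → N5 ← N4
  N1 is a fork here and N1 is conditioned on, so the path is blocked at N1.
Every path is blocked, so N2 and N4 are d-separated given {N1, N3, N5}.

Yes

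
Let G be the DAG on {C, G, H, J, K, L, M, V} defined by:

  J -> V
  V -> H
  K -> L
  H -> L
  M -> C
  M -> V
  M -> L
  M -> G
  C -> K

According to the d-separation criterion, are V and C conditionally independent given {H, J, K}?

Enumerating the 4 paths from V to C and testing each for blocking by {H, J, K}:
Path 1: V → H → L ← K ← C
  H is a chain here and H is conditioned on, so the path is blocked at H.
Path 2: V → H → L ← M → C
  H is a chain here and H is conditioned on, so the path is blocked at H.
Path 3: V ← M → C
  M is a fork and M is not conditioned on — no node blocks this path, so it is active.
Path 4: V ← M → L ← K ← C
  L is a collider here and neither L nor any of its descendants is conditioned on, so the collider stays closed — the path is blocked at L.
Since the path V ← M → C is active, V and C are not d-separated given {H, J, K}.

No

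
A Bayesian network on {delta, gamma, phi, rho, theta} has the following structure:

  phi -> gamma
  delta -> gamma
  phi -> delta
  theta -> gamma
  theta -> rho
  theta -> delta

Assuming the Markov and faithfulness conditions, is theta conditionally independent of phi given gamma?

We examine all 4 paths between theta and phi:
Path 1: theta → delta ← phi
  delta is a collider and its descendant gamma is conditioned on, which opens it — no node blocks this path, so it is active.
Path 2: theta → delta → gamma ← phi
  delta is a chain and delta is not conditioned on; gamma is a collider and gamma is conditioned on, which opens it — no node blocks this path, so it is active.
Path 3: theta → gamma ← phi
  gamma is a collider and gamma is conditioned on, which opens it — no node blocks this path, so it is active.
Path 4: theta → gamma ← delta ← phi
  gamma is a collider and gamma is conditioned on, which opens it; delta is a chain and delta is not conditioned on — no node blocks this path, so it is active.
Since the path theta → delta ← phi is active, theta and phi are not d-separated given {gamma}.

No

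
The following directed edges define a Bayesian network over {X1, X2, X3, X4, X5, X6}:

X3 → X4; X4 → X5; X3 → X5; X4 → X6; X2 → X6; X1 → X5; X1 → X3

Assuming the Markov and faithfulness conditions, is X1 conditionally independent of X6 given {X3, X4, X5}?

Yes

4 paths connect X1 and X6; each must be blocked for d-separation to hold:
Path 1: X1 → X5 ← X3 → X4 → X6
  X3 is a fork here and X3 is conditioned on, so the path is blocked at X3.
Path 2: X1 → X5 ← X4 → X6
  X4 is a fork here and X4 is conditioned on, so the path is blocked at X4.
Path 3: X1 → X3 → X5 ← X4 → X6
  X3 is a chain here and X3 is conditioned on, so the path is blocked at X3.
Path 4: X1 → X3 → X4 → X6
  X3 is a chain here and X3 is conditioned on, so the path is blocked at X3.
All paths are blocked; X1 ⊥ X6 | {X3, X4, X5} holds.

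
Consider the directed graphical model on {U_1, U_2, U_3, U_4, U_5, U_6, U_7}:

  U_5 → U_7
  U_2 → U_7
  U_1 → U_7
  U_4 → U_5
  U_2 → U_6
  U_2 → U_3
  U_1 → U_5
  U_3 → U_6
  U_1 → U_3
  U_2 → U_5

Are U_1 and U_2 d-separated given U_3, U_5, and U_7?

No

6 paths connect U_1 and U_2; each must be blocked for d-separation to hold:
  1. U_1 → U_5 → U_7 ← U_2 — U_5:chain[blocks]; U_7:collider[open] ⇒ blocked
  2. U_1 → U_5 ← U_2 — U_5:collider[open] ⇒ active
  3. U_1 → U_3 → U_6 ← U_2 — U_3:chain[blocks]; U_6:collider[blocks] ⇒ blocked
  4. U_1 → U_3 ← U_2 — U_3:collider[open] ⇒ active
  5. U_1 → U_7 ← U_5 ← U_2 — U_7:collider[open]; U_5:chain[blocks] ⇒ blocked
  6. U_1 → U_7 ← U_2 — U_7:collider[open] ⇒ active
Because an active path exists, U_1 and U_2 are not d-separated.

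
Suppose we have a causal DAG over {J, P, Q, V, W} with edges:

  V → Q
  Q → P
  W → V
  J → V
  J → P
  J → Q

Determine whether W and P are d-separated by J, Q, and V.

Enumerating the 4 paths from W to P and testing each for blocking by {J, Q, V}:
  1. W → V ← J → P — V:collider[open]; J:fork[blocks] ⇒ blocked
  2. W → V ← J → Q → P — V:collider[open]; J:fork[blocks]; Q:chain[blocks] ⇒ blocked
  3. W → V → Q → P — V:chain[blocks]; Q:chain[blocks] ⇒ blocked
  4. W → V → Q ← J → P — V:chain[blocks]; Q:collider[open]; J:fork[blocks] ⇒ blocked
Since every path is blocked, d-separation holds.

Yes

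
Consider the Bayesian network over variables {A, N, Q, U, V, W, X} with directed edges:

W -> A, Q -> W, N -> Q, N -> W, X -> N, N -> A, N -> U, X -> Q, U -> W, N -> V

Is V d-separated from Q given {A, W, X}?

We examine all 5 paths between V and Q:
Path 1: V ← N → U → W ← Q
  N is a fork and N is not conditioned on; U is a chain and U is not conditioned on; W is a collider and W is conditioned on, which opens it — no node blocks this path, so it is active.
Path 2: V ← N → W ← Q
  N is a fork and N is not conditioned on; W is a collider and W is conditioned on, which opens it — no node blocks this path, so it is active.
Path 3: V ← N → A ← W ← Q
  W is a chain here and W is conditioned on, so the path is blocked at W.
Path 4: V ← N → Q
  N is a fork and N is not conditioned on — no node blocks this path, so it is active.
Path 5: V ← N ← X → Q
  X is a fork here and X is conditioned on, so the path is blocked at X.
At least one path is unblocked, so d-separation fails.

No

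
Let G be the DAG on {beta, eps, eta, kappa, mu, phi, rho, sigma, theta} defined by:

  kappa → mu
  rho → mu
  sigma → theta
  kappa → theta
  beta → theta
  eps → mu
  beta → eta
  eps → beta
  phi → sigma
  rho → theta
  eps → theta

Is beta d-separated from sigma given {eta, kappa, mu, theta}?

No

There are 4 undirected paths between beta and sigma; checking each against the conditioning set {eta, kappa, mu, theta}:
Path 1: beta → theta ← sigma
  theta is a collider and theta is conditioned on, which opens it — no node blocks this path, so it is active.
Path 2: beta ← eps → theta ← sigma
  eps is a fork and eps is not conditioned on; theta is a collider and theta is conditioned on, which opens it — no node blocks this path, so it is active.
Path 3: beta ← eps → mu ← rho → theta ← sigma
  eps is a fork and eps is not conditioned on; mu is a collider and mu is conditioned on, which opens it; rho is a fork and rho is not conditioned on; theta is a collider and theta is conditioned on, which opens it — no node blocks this path, so it is active.
Path 4: beta ← eps → mu ← kappa → theta ← sigma
  kappa is a fork here and kappa is conditioned on, so the path is blocked at kappa.
Because an active path exists, beta and sigma are not d-separated.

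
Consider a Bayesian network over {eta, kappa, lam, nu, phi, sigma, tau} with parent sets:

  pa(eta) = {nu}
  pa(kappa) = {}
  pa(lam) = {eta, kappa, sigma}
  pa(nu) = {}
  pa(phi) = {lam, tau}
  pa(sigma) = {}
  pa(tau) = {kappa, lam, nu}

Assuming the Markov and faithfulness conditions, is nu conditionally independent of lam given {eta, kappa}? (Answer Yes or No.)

Yes — nu and lam are d-separated given {eta, kappa}.

There are 4 undirected paths between nu and lam; checking each against the conditioning set {eta, kappa}:
  1. nu → tau → phi ← lam — tau:chain[open]; phi:collider[blocks] ⇒ blocked
  2. nu → tau ← lam — tau:collider[blocks] ⇒ blocked
  3. nu → tau ← kappa → lam — tau:collider[blocks]; kappa:fork[blocks] ⇒ blocked
  4. nu → eta → lam — eta:chain[blocks] ⇒ blocked
Since every path is blocked, d-separation holds.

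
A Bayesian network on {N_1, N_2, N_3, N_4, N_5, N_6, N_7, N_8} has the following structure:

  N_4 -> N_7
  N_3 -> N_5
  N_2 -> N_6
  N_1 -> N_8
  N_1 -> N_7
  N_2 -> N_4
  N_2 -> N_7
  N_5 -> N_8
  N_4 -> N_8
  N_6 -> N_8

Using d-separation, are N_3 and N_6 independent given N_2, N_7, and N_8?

There are 5 undirected paths between N_3 and N_6; checking each against the conditioning set {N_2, N_7, N_8}:
Path 1: N_3 → N_5 → N_8 ← N_4 → N_7 ← N_2 → N_6
  N_2 is a fork here and N_2 is conditioned on, so the path is blocked at N_2.
Path 2: N_3 → N_5 → N_8 ← N_4 ← N_2 → N_6
  N_2 is a fork here and N_2 is conditioned on, so the path is blocked at N_2.
Path 3: N_3 → N_5 → N_8 ← N_1 → N_7 ← N_4 ← N_2 → N_6
  N_2 is a fork here and N_2 is conditioned on, so the path is blocked at N_2.
Path 4: N_3 → N_5 → N_8 ← N_1 → N_7 ← N_2 → N_6
  N_2 is a fork here and N_2 is conditioned on, so the path is blocked at N_2.
Path 5: N_3 → N_5 → N_8 ← N_6
  N_5 is a chain and N_5 is not conditioned on; N_8 is a collider and N_8 is conditioned on, which opens it — no node blocks this path, so it is active.
At least one path is unblocked, so d-separation fails.

No — N_3 and N_6 are not d-separated given {N_2, N_7, N_8}.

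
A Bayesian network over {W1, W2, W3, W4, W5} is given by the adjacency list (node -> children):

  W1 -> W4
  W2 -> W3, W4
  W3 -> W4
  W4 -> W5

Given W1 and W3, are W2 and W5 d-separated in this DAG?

There are 2 undirected paths between W2 and W5; checking each against the conditioning set {W1, W3}:
Path 1: W2 → W3 → W4 → W5
  W3 is a chain here and W3 is conditioned on, so the path is blocked at W3.
Path 2: W2 → W4 → W5
  W4 is a chain and W4 is not conditioned on — no node blocks this path, so it is active.
At least one path is unblocked, so d-separation fails.

No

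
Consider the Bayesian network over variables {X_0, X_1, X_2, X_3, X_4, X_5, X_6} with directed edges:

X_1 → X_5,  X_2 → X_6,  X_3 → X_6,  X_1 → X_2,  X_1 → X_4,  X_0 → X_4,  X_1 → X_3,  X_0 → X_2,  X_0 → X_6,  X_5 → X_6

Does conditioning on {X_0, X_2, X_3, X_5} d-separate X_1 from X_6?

We examine all 6 paths between X_1 and X_6:
Path 1: X_1 → X_4 ← X_0 → X_6
  X_4 is a collider here and neither X_4 nor any of its descendants is conditioned on, so the collider stays closed — the path is blocked at X_4.
Path 2: X_1 → X_4 ← X_0 → X_2 → X_6
  X_4 is a collider here and neither X_4 nor any of its descendants is conditioned on, so the collider stays closed — the path is blocked at X_4.
Path 3: X_1 → X_5 → X_6
  X_5 is a chain here and X_5 is conditioned on, so the path is blocked at X_5.
Path 4: X_1 → X_3 → X_6
  X_3 is a chain here and X_3 is conditioned on, so the path is blocked at X_3.
Path 5: X_1 → X_2 → X_6
  X_2 is a chain here and X_2 is conditioned on, so the path is blocked at X_2.
Path 6: X_1 → X_2 ← X_0 → X_6
  X_0 is a fork here and X_0 is conditioned on, so the path is blocked at X_0.
Every path is blocked, so X_1 and X_6 are d-separated given {X_0, X_2, X_3, X_5}.

Yes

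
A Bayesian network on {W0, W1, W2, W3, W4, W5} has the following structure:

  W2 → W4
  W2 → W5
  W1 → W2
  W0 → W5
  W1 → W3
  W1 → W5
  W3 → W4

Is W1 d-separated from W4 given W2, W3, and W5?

There are 3 undirected paths between W1 and W4; checking each against the conditioning set {W2, W3, W5}:
  1. W1 → W3 → W4 — W3:chain[blocks] ⇒ blocked
  2. W1 → W2 → W4 — W2:chain[blocks] ⇒ blocked
  3. W1 → W5 ← W2 → W4 — W5:collider[open]; W2:fork[blocks] ⇒ blocked
All paths are blocked; W1 ⊥ W4 | {W2, W3, W5} holds.

Yes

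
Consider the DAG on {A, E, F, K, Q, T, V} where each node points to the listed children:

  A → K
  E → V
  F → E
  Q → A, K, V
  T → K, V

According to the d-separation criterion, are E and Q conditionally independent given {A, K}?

Enumerating the 3 paths from E to Q and testing each for blocking by {A, K}:
  1. E → V ← T → K ← Q — V:collider[blocks]; T:fork[open]; K:collider[open] ⇒ blocked
  2. E → V ← T → K ← A ← Q — V:collider[blocks]; T:fork[open]; K:collider[open]; A:chain[blocks] ⇒ blocked
  3. E → V ← Q — V:collider[blocks] ⇒ blocked
Every path is blocked, so E and Q are d-separated given {A, K}.

Yes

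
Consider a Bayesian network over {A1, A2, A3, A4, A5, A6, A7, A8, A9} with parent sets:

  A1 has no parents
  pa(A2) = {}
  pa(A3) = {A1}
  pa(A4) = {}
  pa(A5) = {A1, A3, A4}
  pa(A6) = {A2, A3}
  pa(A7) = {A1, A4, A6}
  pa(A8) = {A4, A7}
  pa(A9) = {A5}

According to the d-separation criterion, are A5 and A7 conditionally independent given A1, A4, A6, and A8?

Yes

6 paths connect A5 and A7; each must be blocked for d-separation to hold:
Path 1: A5 ← A3 → A6 → A7
  A6 is a chain here and A6 is conditioned on, so the path is blocked at A6.
Path 2: A5 ← A3 ← A1 → A7
  A1 is a fork here and A1 is conditioned on, so the path is blocked at A1.
Path 3: A5 ← A1 → A7
  A1 is a fork here and A1 is conditioned on, so the path is blocked at A1.
Path 4: A5 ← A1 → A3 → A6 → A7
  A1 is a fork here and A1 is conditioned on, so the path is blocked at A1.
Path 5: A5 ← A4 → A7
  A4 is a fork here and A4 is conditioned on, so the path is blocked at A4.
Path 6: A5 ← A4 → A8 ← A7
  A4 is a fork here and A4 is conditioned on, so the path is blocked at A4.
All paths are blocked; A5 ⊥ A7 | {A1, A4, A6, A8} holds.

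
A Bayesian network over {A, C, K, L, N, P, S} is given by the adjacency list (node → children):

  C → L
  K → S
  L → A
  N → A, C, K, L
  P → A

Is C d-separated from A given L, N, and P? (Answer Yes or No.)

4 paths connect C and A; each must be blocked for d-separation to hold:
Path 1: C ← N → A
  N is a fork here and N is conditioned on, so the path is blocked at N.
Path 2: C ← N → L → A
  N is a fork here and N is conditioned on, so the path is blocked at N.
Path 3: C → L → A
  L is a chain here and L is conditioned on, so the path is blocked at L.
Path 4: C → L ← N → A
  N is a fork here and N is conditioned on, so the path is blocked at N.
Every path is blocked, so C and A are d-separated given {L, N, P}.

Yes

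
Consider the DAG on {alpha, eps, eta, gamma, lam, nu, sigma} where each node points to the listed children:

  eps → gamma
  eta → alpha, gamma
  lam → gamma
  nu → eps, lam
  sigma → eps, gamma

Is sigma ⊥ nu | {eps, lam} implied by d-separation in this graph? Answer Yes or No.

No — sigma and nu are not d-separated given {eps, lam}.

4 paths connect sigma and nu; each must be blocked for d-separation to hold:
Path 1: sigma → gamma ← lam ← nu
  gamma is a collider here and neither gamma nor any of its descendants is conditioned on, so the collider stays closed — the path is blocked at gamma.
Path 2: sigma → gamma ← eps ← nu
  gamma is a collider here and neither gamma nor any of its descendants is conditioned on, so the collider stays closed — the path is blocked at gamma.
Path 3: sigma → eps → gamma ← lam ← nu
  eps is a chain here and eps is conditioned on, so the path is blocked at eps.
Path 4: sigma → eps ← nu
  eps is a collider and eps is conditioned on, which opens it — no node blocks this path, so it is active.
Because an active path exists, sigma and nu are not d-separated.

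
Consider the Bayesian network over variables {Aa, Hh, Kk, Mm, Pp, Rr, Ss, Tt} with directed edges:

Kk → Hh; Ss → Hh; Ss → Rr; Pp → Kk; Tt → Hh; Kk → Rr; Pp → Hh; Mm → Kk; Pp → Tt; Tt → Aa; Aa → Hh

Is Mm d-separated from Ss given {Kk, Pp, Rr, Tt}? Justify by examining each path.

We examine all 5 paths between Mm and Ss:
Path 1: Mm → Kk → Hh ← Ss
  Kk is a chain here and Kk is conditioned on, so the path is blocked at Kk.
Path 2: Mm → Kk ← Pp → Hh ← Ss
  Pp is a fork here and Pp is conditioned on, so the path is blocked at Pp.
Path 3: Mm → Kk ← Pp → Tt → Hh ← Ss
  Pp is a fork here and Pp is conditioned on, so the path is blocked at Pp.
Path 4: Mm → Kk ← Pp → Tt → Aa → Hh ← Ss
  Pp is a fork here and Pp is conditioned on, so the path is blocked at Pp.
Path 5: Mm → Kk → Rr ← Ss
  Kk is a chain here and Kk is conditioned on, so the path is blocked at Kk.
Every path is blocked, so Mm and Ss are d-separated given {Kk, Pp, Rr, Tt}.

Yes — Mm and Ss are d-separated given {Kk, Pp, Rr, Tt}.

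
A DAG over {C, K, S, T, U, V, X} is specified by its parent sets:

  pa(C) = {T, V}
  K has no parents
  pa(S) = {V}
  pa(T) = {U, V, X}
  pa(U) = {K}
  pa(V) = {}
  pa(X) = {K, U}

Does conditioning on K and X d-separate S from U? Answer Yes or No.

Yes

6 paths connect S and U; each must be blocked for d-separation to hold:
Path 1: S ← V → T ← X ← K → U
  T is a collider here and neither T nor any of its descendants is conditioned on, so the collider stays closed — the path is blocked at T.
Path 2: S ← V → T ← X ← U
  T is a collider here and neither T nor any of its descendants is conditioned on, so the collider stays closed — the path is blocked at T.
Path 3: S ← V → T ← U
  T is a collider here and neither T nor any of its descendants is conditioned on, so the collider stays closed — the path is blocked at T.
Path 4: S ← V → C ← T ← X ← K → U
  C is a collider here and neither C nor any of its descendants is conditioned on, so the collider stays closed — the path is blocked at C.
Path 5: S ← V → C ← T ← X ← U
  C is a collider here and neither C nor any of its descendants is conditioned on, so the collider stays closed — the path is blocked at C.
Path 6: S ← V → C ← T ← U
  C is a collider here and neither C nor any of its descendants is conditioned on, so the collider stays closed — the path is blocked at C.
All paths are blocked; S ⊥ U | {K, X} holds.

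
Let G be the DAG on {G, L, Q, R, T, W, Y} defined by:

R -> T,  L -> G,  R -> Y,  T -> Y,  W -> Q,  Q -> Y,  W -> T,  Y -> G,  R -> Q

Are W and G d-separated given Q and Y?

Yes

Enumerating the 6 paths from W to G and testing each for blocking by {Q, Y}:
Path 1: W → Q → Y → G
  Q is a chain here and Q is conditioned on, so the path is blocked at Q.
Path 2: W → Q ← R → T → Y → G
  Y is a chain here and Y is conditioned on, so the path is blocked at Y.
Path 3: W → Q ← R → Y → G
  Y is a chain here and Y is conditioned on, so the path is blocked at Y.
Path 4: W → T → Y → G
  Y is a chain here and Y is conditioned on, so the path is blocked at Y.
Path 5: W → T ← R → Q → Y → G
  Q is a chain here and Q is conditioned on, so the path is blocked at Q.
Path 6: W → T ← R → Y → G
  Y is a chain here and Y is conditioned on, so the path is blocked at Y.
Since every path is blocked, d-separation holds.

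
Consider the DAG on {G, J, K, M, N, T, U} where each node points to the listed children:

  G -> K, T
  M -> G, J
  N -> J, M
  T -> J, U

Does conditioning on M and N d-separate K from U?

3 paths connect K and U; each must be blocked for d-separation to hold:
Path 1: K ← G ← M ← N → J ← T → U
  M is a chain here and M is conditioned on, so the path is blocked at M.
Path 2: K ← G ← M → J ← T → U
  M is a fork here and M is conditioned on, so the path is blocked at M.
Path 3: K ← G → T → U
  G is a fork and G is not conditioned on; T is a chain and T is not conditioned on — no node blocks this path, so it is active.
Since the path K ← G → T → U is active, K and U are not d-separated given {M, N}.

No — K and U are not d-separated given {M, N}.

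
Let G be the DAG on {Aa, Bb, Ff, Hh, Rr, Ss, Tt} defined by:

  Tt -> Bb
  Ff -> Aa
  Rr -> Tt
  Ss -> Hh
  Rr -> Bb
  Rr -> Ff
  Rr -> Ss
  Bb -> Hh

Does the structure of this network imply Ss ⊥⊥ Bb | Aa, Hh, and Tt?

No — Ss and Bb are not d-separated given {Aa, Hh, Tt}.

3 paths connect Ss and Bb; each must be blocked for d-separation to hold:
Path 1: Ss → Hh ← Bb
  Hh is a collider and Hh is conditioned on, which opens it — no node blocks this path, so it is active.
Path 2: Ss ← Rr → Tt → Bb
  Tt is a chain here and Tt is conditioned on, so the path is blocked at Tt.
Path 3: Ss ← Rr → Bb
  Rr is a fork and Rr is not conditioned on — no node blocks this path, so it is active.
Since the path Ss → Hh ← Bb is active, Ss and Bb are not d-separated given {Aa, Hh, Tt}.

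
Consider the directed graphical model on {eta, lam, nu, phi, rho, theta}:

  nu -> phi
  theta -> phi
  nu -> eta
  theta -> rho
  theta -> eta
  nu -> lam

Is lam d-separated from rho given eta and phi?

Enumerating the 2 paths from lam to rho and testing each for blocking by {eta, phi}:
Path 1: lam ← nu → phi ← theta → rho
  nu is a fork and nu is not conditioned on; phi is a collider and phi is conditioned on, which opens it; theta is a fork and theta is not conditioned on — no node blocks this path, so it is active.
Path 2: lam ← nu → eta ← theta → rho
  nu is a fork and nu is not conditioned on; eta is a collider and eta is conditioned on, which opens it; theta is a fork and theta is not conditioned on — no node blocks this path, so it is active.
Because an active path exists, lam and rho are not d-separated.

No — lam and rho are not d-separated given {eta, phi}.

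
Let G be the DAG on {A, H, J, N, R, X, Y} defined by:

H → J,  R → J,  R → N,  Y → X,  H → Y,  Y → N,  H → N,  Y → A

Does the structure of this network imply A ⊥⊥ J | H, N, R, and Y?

Yes — A and J are d-separated given {H, N, R, Y}.

Enumerating the 4 paths from A to J and testing each for blocking by {H, N, R, Y}:
Path 1: A ← Y ← H → N ← R → J
  Y is a chain here and Y is conditioned on, so the path is blocked at Y.
Path 2: A ← Y ← H → J
  Y is a chain here and Y is conditioned on, so the path is blocked at Y.
Path 3: A ← Y → N ← R → J
  Y is a fork here and Y is conditioned on, so the path is blocked at Y.
Path 4: A ← Y → N ← H → J
  Y is a fork here and Y is conditioned on, so the path is blocked at Y.
Every path is blocked, so A and J are d-separated given {H, N, R, Y}.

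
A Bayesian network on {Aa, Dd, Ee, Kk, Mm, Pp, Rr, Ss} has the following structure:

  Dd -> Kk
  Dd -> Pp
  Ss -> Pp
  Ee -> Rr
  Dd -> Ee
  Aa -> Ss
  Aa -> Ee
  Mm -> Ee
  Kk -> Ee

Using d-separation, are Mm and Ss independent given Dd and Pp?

Enumerating the 3 paths from Mm to Ss and testing each for blocking by {Dd, Pp}:
  1. Mm → Ee ← Aa → Ss — Ee:collider[blocks]; Aa:fork[open] ⇒ blocked
  2. Mm → Ee ← Dd → Pp ← Ss — Ee:collider[blocks]; Dd:fork[blocks]; Pp:collider[open] ⇒ blocked
  3. Mm → Ee ← Kk ← Dd → Pp ← Ss — Ee:collider[blocks]; Kk:chain[open]; Dd:fork[blocks]; Pp:collider[open] ⇒ blocked
Every path is blocked, so Mm and Ss are d-separated given {Dd, Pp}.

Yes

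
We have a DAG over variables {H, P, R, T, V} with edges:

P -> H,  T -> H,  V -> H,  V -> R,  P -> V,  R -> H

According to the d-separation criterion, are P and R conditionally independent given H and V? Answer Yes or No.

No

There are 4 undirected paths between P and R; checking each against the conditioning set {H, V}:
Path 1: P → H ← V → R
  V is a fork here and V is conditioned on, so the path is blocked at V.
Path 2: P → H ← R
  H is a collider and H is conditioned on, which opens it — no node blocks this path, so it is active.
Path 3: P → V → H ← R
  V is a chain here and V is conditioned on, so the path is blocked at V.
Path 4: P → V → R
  V is a chain here and V is conditioned on, so the path is blocked at V.
At least one path is unblocked, so d-separation fails.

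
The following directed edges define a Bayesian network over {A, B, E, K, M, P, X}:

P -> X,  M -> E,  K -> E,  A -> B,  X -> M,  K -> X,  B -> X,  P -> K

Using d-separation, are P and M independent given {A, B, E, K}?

4 paths connect P and M; each must be blocked for d-separation to hold:
  1. P → K → E ← M — K:chain[blocks]; E:collider[open] ⇒ blocked
  2. P → K → X → M — K:chain[blocks]; X:chain[open] ⇒ blocked
  3. P → X ← K → E ← M — X:collider[open]; K:fork[blocks]; E:collider[open] ⇒ blocked
  4. P → X → M — X:chain[open] ⇒ active
Because an active path exists, P and M are not d-separated.

No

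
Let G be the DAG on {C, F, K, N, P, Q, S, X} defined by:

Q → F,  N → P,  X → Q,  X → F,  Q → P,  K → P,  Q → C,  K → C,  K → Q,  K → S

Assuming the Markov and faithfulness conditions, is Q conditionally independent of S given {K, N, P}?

Yes — Q and S are d-separated given {K, N, P}.

3 paths connect Q and S; each must be blocked for d-separation to hold:
Path 1: Q → C ← K → S
  C is a collider here and neither C nor any of its descendants is conditioned on, so the collider stays closed — the path is blocked at C.
Path 2: Q ← K → S
  K is a fork here and K is conditioned on, so the path is blocked at K.
Path 3: Q → P ← K → S
  K is a fork here and K is conditioned on, so the path is blocked at K.
Since every path is blocked, d-separation holds.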